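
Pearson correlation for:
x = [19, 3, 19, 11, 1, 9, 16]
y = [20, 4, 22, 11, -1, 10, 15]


n=7, Σx=78, Σy=81, Σxy=1260, Σx²=1190, Σy²=1347
r = (7×1260 - 78×81)/√((7×1190 - 78²)(7×1347 - 81²))
= 2502/√(2246×2868) = 2502/√6441528 ≈ 2502/2538.0165 ≈ 0.9858

r ≈ 0.9858


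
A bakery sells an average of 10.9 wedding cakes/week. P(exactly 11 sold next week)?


Poisson(λ=10.9): P(X=11) = e^(-λ)×λ^k/k!
= e^(-10.9) × 10.9^11 / 11!
≈ 1.8458234e-05 × 258042640531 / 39916800 ≈ 0.119323

P(X=11) ≈ 0.119323 ≈ 11.93%


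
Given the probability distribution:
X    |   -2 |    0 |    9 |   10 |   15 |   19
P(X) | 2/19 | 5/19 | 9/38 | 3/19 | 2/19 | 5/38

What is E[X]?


E[X] = Σ x·P(X=x)
= (-2)×(2/19) + (0)×(5/19) + (9)×(9/38) + (10)×(3/19) + (15)×(2/19) + (19)×(5/38)
= 144/19

E[X] = 144/19


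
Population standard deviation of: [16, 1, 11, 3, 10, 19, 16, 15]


Mean = 91/8
  (16-91/8)²=1369/64
  (1-91/8)²=6889/64
  (11-91/8)²=9/64
  (3-91/8)²=4489/64
  (10-91/8)²=121/64
  (19-91/8)²=3721/64
  (16-91/8)²=1369/64
  (15-91/8)²=841/64
Σ(x-μ)² = 2351/8
σ² = (2351/8)/8 = 2351/64

σ = √(2351/64) ≈ 6.0609


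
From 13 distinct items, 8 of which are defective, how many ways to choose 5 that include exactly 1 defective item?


Choose 1 of the 8 defective items and 4 of the other 5 items:
C(8,1)×C(5,4) = 8×5 = 40

40


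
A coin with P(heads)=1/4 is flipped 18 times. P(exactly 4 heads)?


Binomial: P(X=4) = C(18,4)×p^4×(1-p)^14
= 3060 × 1/256 × 4782969/268435456 = 3658971285/17179869184

P(X=4) = 3658971285/17179869184 ≈ 21.30%


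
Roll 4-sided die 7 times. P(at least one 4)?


P(no 4)^7 = (3/4)^7 = 2187/16384
P(≥1) = 1 - 2187/16384 = 14197/16384

P = 14197/16384 ≈ 86.65%


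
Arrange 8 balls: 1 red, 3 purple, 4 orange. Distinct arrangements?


8!/(1!×3!×4!) = 280

280


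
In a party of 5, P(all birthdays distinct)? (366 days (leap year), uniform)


P(all different) = Π(366-i)/366 for i=0..4
= (366/366)×(365/366)×...×(362/366)
= 0.972938

P ≈ 0.9729 ≈ 97.29%


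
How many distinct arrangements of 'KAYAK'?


Letters: 5, freq: {'K': 2, 'A': 2, 'Y': 1}
5!/(2!×2!×1!) = 120/4 = 30

30


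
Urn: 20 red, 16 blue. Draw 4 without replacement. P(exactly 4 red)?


Hypergeometric: C(20,4)×C(16,0)/C(36,4)
= 4845×1/58905 = 19/231

P(X=4) = 19/231 ≈ 8.23%


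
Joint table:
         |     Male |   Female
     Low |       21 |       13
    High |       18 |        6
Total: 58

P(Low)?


P(Low) = (21+13)/58 = 34/58 = 17/29

P(Low) = 17/29 ≈ 58.62%


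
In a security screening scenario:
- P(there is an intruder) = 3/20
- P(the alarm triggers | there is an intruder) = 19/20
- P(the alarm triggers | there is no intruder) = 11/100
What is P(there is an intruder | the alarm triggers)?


Using Bayes' theorem:
P(A|B) = P(B|A)·P(A) / P(B)

P(the alarm triggers) = 19/20 × 3/20 + 11/100 × 17/20
= 57/400 + 187/2000 = 59/250

P(there is an intruder|the alarm triggers) = (57/400) / (59/250) = 285/472

P(there is an intruder|the alarm triggers) = 285/472 ≈ 60.38%


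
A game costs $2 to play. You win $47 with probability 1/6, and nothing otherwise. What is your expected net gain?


E[gain] = (47-2)×1/6 + (-2)×5/6
= 15/2 - 5/3 = 35/6

Expected net gain = $35/6 ≈ $5.83


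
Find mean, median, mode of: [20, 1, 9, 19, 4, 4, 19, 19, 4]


Sorted: [1, 4, 4, 4, 9, 19, 19, 19, 20]
Mean = 99/9 = 11
Median = 9
Freq: {20: 1, 1: 1, 9: 1, 19: 3, 4: 3}
Mode: [4, 19]

Mean=11, Median=9, Mode=[4, 19]


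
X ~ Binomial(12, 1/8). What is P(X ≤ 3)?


P(X ≤ 3) = Σ P(X=i) for i=0..3
P(X=0) = 13841287201/68719476736
P(X=1) = 5931980229/17179869184
P(X=2) = 9321683217/34359738368
P(X=3) = 2219448385/17179869184
Sum = 65090368091/68719476736

P(X ≤ 3) = 65090368091/68719476736 ≈ 94.72%


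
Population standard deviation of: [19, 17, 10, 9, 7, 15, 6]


Mean = 83/7
  (19-83/7)²=2500/49
  (17-83/7)²=1296/49
  (10-83/7)²=169/49
  (9-83/7)²=400/49
  (7-83/7)²=1156/49
  (15-83/7)²=484/49
  (6-83/7)²=1681/49
Σ(x-μ)² = 1098/7
σ² = (1098/7)/7 = 1098/49

σ = √(1098/49) ≈ 4.7337


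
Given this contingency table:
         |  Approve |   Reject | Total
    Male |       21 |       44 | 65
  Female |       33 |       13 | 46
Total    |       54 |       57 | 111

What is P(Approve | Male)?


P(Approve | Male) = 21/(21+44) = 21/65

P(Approve|Male) = 21/65 ≈ 32.31%


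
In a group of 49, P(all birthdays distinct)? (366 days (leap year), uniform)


P(all different) = Π(366-i)/366 for i=0..48
= (366/366)×(365/366)×...×(318/366)
= 0.034553

P ≈ 0.0346 ≈ 3.46%


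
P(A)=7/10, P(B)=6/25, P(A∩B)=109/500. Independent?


P(A)×P(B) = 21/125
P(A∩B) = 109/500
Not equal → NOT independent

No, not independent


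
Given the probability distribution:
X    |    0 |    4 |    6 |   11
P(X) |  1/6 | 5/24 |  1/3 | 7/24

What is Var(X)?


E[X] = 145/24
E[X²] = 405/8
Var(X) = E[X²] - (E[X])² = 405/8 - 21025/576 = 8135/576

Var(X) = 8135/576 ≈ 14.1233


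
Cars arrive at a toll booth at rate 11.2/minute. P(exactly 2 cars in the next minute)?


Poisson(λ=11.2): P(X=2) = e^(-λ)×λ^k/k!
= e^(-11.2) × 11.2^2 / 2!
≈ 1.367419607e-05 × 125.44 / 2 ≈ 0.000858

P(X=2) ≈ 0.000858 ≈ 0.09%


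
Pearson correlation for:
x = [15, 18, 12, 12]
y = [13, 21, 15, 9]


n=4, Σx=57, Σy=58, Σxy=861, Σx²=837, Σy²=916
r = (4×861 - 57×58)/√((4×837 - 57²)(4×916 - 58²))
= 138/√(99×300) = 138/√29700 ≈ 138/172.3369 ≈ 0.8008

r ≈ 0.8008


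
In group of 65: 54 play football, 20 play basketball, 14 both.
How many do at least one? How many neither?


|A∪B| = 54+20-14 = 60
Neither = 65-60 = 5

At least one: 60; Neither: 5


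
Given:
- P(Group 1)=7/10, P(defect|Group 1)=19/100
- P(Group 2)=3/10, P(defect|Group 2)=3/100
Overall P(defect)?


P(B) = Σ P(B|Aᵢ)×P(Aᵢ)
  19/100×7/10 = 133/1000
  3/100×3/10 = 9/1000
Sum = 71/500

P(defect) = 71/500 ≈ 14.20%


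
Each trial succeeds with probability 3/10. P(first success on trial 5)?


Geometric: P(X=5) = (1-p)^(k-1)×p = (7/10)^4×3/10 = 7203/100000

P(X=5) = 7203/100000 ≈ 7.20%


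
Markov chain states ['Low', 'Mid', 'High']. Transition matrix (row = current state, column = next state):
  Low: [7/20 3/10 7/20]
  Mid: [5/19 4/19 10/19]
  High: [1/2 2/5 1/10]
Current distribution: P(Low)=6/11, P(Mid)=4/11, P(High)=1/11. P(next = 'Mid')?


P(next=Mid) = Σᵢ P(now=i)×P(i→Mid)
= 6/11×3/10 + 4/11×4/19 + 1/11×2/5
= 9/55 + 16/209 + 2/55 = 289/1045

P = 289/1045 ≈ 0.2766


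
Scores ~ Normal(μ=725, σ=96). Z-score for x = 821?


z = (x - μ)/σ = (821 - 725)/96 = 1.0

z = 1.0


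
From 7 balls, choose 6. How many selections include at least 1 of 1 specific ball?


Complement: C(7,6) - C(6,6) = 7 - 1 = 6

6


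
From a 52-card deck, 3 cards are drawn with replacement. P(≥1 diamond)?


P(not a diamond) = 39/52 = 3/4
P(none in 3 draws) = (3/4)^3 = 27/64
P(≥1 diamond) = 1 - 27/64 = 37/64

P = 37/64 ≈ 57.81%


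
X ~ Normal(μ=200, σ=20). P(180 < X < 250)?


z₁=(180-200)/20=-1.0, z₂=(250-200)/20=2.5
P = Φ(2.5) - Φ(-1.0) = 0.993790 - 0.158655 = 0.835135 ≈ 0.8351

P(180 < X < 250) ≈ 0.8351


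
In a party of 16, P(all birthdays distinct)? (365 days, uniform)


P(all different) = Π(365-i)/365 for i=0..15
= (365/365)×(364/365)×...×(350/365)
= 0.716396

P ≈ 0.7164 ≈ 71.64%


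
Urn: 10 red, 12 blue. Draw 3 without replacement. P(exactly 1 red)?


Hypergeometric: C(10,1)×C(12,2)/C(22,3)
= 10×66/1540 = 3/7

P(X=1) = 3/7 ≈ 42.86%


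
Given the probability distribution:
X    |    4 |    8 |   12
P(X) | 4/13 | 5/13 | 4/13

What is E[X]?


E[X] = Σ x·P(X=x)
= (4)×(4/13) + (8)×(5/13) + (12)×(4/13)
= 8

E[X] = 8


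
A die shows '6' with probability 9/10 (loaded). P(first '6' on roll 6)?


Geometric: P(X=6) = (1-p)^(k-1)×p = (1/10)^5×9/10 = 9/1000000

P(X=6) = 9/1000000 ≈ 0.00%


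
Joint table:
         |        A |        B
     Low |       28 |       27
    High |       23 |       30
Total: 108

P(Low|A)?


P(Low|A) = 28/(28+23) = 28/51

P = 28/51 ≈ 54.90%


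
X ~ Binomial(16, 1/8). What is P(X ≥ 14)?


P(X ≥ 14) = Σ P(X=i) for i=14..16
P(X=14) = 735/35184372088832
P(X=15) = 7/17592186044416
P(X=16) = 1/281474976710656
Sum = 5993/281474976710656

P(X ≥ 14) = 5993/281474976710656 ≈ 0.00%


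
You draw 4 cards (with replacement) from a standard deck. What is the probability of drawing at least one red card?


P(not a red card) = 26/52 = 1/2
P(none in 4 draws) = (1/2)^4 = 1/16
P(≥1 red card) = 1 - 1/16 = 15/16

P = 15/16 ≈ 93.75%


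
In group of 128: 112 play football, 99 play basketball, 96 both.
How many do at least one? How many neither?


|A∪B| = 112+99-96 = 115
Neither = 128-115 = 13

At least one: 115; Neither: 13


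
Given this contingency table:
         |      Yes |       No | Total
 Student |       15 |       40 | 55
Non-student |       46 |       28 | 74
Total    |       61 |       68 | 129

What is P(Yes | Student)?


P(Yes | Student) = 15/(15+40) = 15/55 = 3/11

P(Yes|Student) = 3/11 ≈ 27.27%


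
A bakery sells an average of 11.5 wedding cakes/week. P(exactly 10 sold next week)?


Poisson(λ=11.5): P(X=10) = e^(-λ)×λ^k/k!
= e^(-11.5) × 11.5^10 / 10!
≈ 1.01300936e-05 × 40455577357.1 / 3628800 ≈ 0.112935

P(X=10) ≈ 0.112935 ≈ 11.29%


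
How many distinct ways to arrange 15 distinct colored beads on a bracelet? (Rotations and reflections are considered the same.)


Free circular arrangements: rotations and reflections both identified.
(n-1)!/2 = 14!/2 = 87178291200/2 = 43589145600

43589145600


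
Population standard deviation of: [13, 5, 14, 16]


Mean = 48/4 = 12
  (13-12)²=1
  (5-12)²=49
  (14-12)²=4
  (16-12)²=16
Σ(x-μ)² = 70
σ² = 70/4 = 35/2

σ = √(35/2) ≈ 4.1833


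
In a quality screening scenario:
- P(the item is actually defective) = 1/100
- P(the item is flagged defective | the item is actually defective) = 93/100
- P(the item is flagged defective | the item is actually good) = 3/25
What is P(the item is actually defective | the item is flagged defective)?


Using Bayes' theorem:
P(A|B) = P(B|A)·P(A) / P(B)

P(the item is flagged defective) = 93/100 × 1/100 + 3/25 × 99/100
= 93/10000 + 297/2500 = 1281/10000

P(the item is actually defective|the item is flagged defective) = (93/10000) / (1281/10000) = 31/427

P(the item is actually defective|the item is flagged defective) = 31/427 ≈ 7.26%


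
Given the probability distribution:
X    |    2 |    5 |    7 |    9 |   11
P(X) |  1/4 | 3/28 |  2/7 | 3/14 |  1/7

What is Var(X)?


E[X] = 183/28
E[X²] = 1465/28
Var(X) = E[X²] - (E[X])² = 1465/28 - 33489/784 = 7531/784

Var(X) = 7531/784 ≈ 9.6059


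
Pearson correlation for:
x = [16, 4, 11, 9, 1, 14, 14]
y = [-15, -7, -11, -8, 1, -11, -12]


n=7, Σx=69, Σy=-63, Σxy=-782, Σx²=867, Σy²=725
r = (7×(-782) - 69×(-63))/√((7×867 - 69²)(7×725 - (-63)²))
= -1127/√(1308×1106) = -1127/√1446648 ≈ -1127/1202.7668 ≈ -0.9370

r ≈ -0.9370


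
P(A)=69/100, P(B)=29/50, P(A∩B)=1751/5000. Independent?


P(A)×P(B) = 2001/5000
P(A∩B) = 1751/5000
Not equal → NOT independent

No, not independent


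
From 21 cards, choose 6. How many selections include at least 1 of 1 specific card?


Complement: C(21,6) - C(20,6) = 54264 - 38760 = 15504

15504


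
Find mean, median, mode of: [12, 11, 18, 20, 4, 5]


Sorted: [4, 5, 11, 12, 18, 20]
Mean = 70/6 = 35/3
Median = 23/2
Freq: {12: 1, 11: 1, 18: 1, 20: 1, 4: 1, 5: 1}
Mode: No mode

Mean=35/3, Median=23/2, Mode=No mode


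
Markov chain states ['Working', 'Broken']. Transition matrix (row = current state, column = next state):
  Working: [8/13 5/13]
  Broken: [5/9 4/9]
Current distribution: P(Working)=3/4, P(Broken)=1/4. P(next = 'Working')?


P(next=Working) = Σᵢ P(now=i)×P(i→Working)
= 3/4×8/13 + 1/4×5/9
= 6/13 + 5/36 = 281/468

P = 281/468 ≈ 0.6004


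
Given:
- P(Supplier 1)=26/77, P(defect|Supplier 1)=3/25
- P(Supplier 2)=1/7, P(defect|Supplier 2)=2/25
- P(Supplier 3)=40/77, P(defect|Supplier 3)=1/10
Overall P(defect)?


P(B) = Σ P(B|Aᵢ)×P(Aᵢ)
  3/25×26/77 = 78/1925
  2/25×1/7 = 2/175
  1/10×40/77 = 4/77
Sum = 8/77

P(defect) = 8/77 ≈ 10.39%


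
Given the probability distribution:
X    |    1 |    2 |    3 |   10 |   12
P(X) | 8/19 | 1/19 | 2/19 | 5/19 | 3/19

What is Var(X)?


E[X] = 102/19
E[X²] = 962/19
Var(X) = E[X²] - (E[X])² = 962/19 - 10404/361 = 7874/361

Var(X) = 7874/361 ≈ 21.8116


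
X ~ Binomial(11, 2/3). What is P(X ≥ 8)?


P(X ≥ 8) = Σ P(X=i) for i=8..11
P(X=8) = 14080/59049
P(X=9) = 28160/177147
P(X=10) = 11264/177147
P(X=11) = 2048/177147
Sum = 27904/59049

P(X ≥ 8) = 27904/59049 ≈ 47.26%


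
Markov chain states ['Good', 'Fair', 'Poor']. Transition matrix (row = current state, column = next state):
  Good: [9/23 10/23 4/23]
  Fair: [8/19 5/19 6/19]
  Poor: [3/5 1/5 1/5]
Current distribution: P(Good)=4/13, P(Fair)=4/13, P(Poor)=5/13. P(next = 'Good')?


P(next=Good) = Σᵢ P(now=i)×P(i→Good)
= 4/13×9/23 + 4/13×8/19 + 5/13×3/5
= 36/299 + 32/247 + 3/13 = 2731/5681

P = 2731/5681 ≈ 0.4807


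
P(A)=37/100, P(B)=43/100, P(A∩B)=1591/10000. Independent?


P(A)×P(B) = 1591/10000
P(A∩B) = 1591/10000
Equal ✓ → Independent

Yes, independent


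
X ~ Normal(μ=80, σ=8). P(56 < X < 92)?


z₁=(56-80)/8=-3.0, z₂=(92-80)/8=1.5
P = Φ(1.5) - Φ(-3.0) = 0.933193 - 0.001350 = 0.931843 ≈ 0.9318

P(56 < X < 92) ≈ 0.9318


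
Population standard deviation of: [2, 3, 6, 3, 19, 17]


Mean = 50/6 = 25/3
  (2-25/3)²=361/9
  (3-25/3)²=256/9
  (6-25/3)²=49/9
  (3-25/3)²=256/9
  (19-25/3)²=1024/9
  (17-25/3)²=676/9
Σ(x-μ)² = 874/3
σ² = (874/3)/6 = 437/9

σ = √(437/9) ≈ 6.9682


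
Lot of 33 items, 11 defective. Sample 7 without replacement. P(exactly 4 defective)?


Hypergeometric: C(11,4)×C(22,3)/C(33,7)
= 330×1540/4272048 = 1925/16182

P(X=4) = 1925/16182 ≈ 11.90%


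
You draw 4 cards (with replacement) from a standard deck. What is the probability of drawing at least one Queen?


P(not a Queen) = 48/52 = 12/13
P(none in 4 draws) = (12/13)^4 = 20736/28561
P(≥1 Queen) = 1 - 20736/28561 = 7825/28561

P = 7825/28561 ≈ 27.40%


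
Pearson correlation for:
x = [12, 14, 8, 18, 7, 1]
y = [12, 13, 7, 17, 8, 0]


n=6, Σx=60, Σy=57, Σxy=744, Σx²=778, Σy²=715
r = (6×744 - 60×57)/√((6×778 - 60²)(6×715 - 57²))
= 1044/√(1068×1041) = 1044/√1111788 ≈ 1044/1054.4136 ≈ 0.9901

r ≈ 0.9901


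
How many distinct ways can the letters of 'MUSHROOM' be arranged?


Letters: 8, freq: {'M': 2, 'U': 1, 'S': 1, 'H': 1, 'R': 1, 'O': 2}
8!/(2!×1!×1!×1!×1!×2!) = 40320/4 = 10080

10080


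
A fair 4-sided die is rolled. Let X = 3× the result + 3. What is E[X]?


E[die] = (1+4)/2 = 5/2
E[X] = 3×5/2 + 3 = 21/2

E[X] = 21/2


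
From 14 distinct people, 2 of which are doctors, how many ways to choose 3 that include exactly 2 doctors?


Choose 2 of the 2 doctors and 1 of the other 12 people:
C(2,2)×C(12,1) = 1×12 = 12

12


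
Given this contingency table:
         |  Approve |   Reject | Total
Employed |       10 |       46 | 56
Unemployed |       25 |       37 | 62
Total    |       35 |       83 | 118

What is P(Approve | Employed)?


P(Approve | Employed) = 10/(10+46) = 10/56 = 5/28

P(Approve|Employed) = 5/28 ≈ 17.86%


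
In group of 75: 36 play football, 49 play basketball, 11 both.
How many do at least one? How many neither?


|A∪B| = 36+49-11 = 74
Neither = 75-74 = 1

At least one: 74; Neither: 1


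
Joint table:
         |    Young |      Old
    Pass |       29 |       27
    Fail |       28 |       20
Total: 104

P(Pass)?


P(Pass) = (29+27)/104 = 56/104 = 7/13

P(Pass) = 7/13 ≈ 53.85%


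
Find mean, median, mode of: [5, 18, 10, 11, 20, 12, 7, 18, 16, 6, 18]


Sorted: [5, 6, 7, 10, 11, 12, 16, 18, 18, 18, 20]
Mean = 141/11
Median = 12
Freq: {5: 1, 18: 3, 10: 1, 11: 1, 20: 1, 12: 1, 7: 1, 16: 1, 6: 1}
Mode: [18]

Mean=141/11, Median=12, Mode=18


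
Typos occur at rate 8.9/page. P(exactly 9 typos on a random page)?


Poisson(λ=8.9): P(X=9) = e^(-λ)×λ^k/k!
= e^(-8.9) × 8.9^9 / 9!
≈ 0.0001363889265 × 350356403.707 / 362880 ≈ 0.131682

P(X=9) ≈ 0.131682 ≈ 13.17%


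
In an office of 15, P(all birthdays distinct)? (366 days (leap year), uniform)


P(all different) = Π(366-i)/366 for i=0..14
= (366/366)×(365/366)×...×(352/366)
= 0.747702

P ≈ 0.7477 ≈ 74.77%


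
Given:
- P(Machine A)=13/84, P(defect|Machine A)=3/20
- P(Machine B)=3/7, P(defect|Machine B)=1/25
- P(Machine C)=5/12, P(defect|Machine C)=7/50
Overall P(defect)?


P(B) = Σ P(B|Aᵢ)×P(Aᵢ)
  3/20×13/84 = 13/560
  1/25×3/7 = 3/175
  7/50×5/12 = 7/120
Sum = 829/8400

P(defect) = 829/8400 ≈ 9.87%


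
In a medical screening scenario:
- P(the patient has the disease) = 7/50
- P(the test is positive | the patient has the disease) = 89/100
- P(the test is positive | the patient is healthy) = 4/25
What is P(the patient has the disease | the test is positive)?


Using Bayes' theorem:
P(A|B) = P(B|A)·P(A) / P(B)

P(the test is positive) = 89/100 × 7/50 + 4/25 × 43/50
= 623/5000 + 86/625 = 1311/5000

P(the patient has the disease|the test is positive) = (623/5000) / (1311/5000) = 623/1311

P(the patient has the disease|the test is positive) = 623/1311 ≈ 47.52%


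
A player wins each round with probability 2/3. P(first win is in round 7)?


Geometric: P(X=7) = (1-p)^(k-1)×p = (1/3)^6×2/3 = 2/2187

P(X=7) = 2/2187 ≈ 0.09%


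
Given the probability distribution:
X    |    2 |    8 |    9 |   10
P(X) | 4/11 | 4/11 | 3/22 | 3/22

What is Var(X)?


E[X] = 137/22
E[X²] = 1087/22
Var(X) = E[X²] - (E[X])² = 1087/22 - 18769/484 = 5145/484

Var(X) = 5145/484 ≈ 10.6302


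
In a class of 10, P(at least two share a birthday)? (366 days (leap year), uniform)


P(all different) = Π(366-i)/366 for i=0..9
= 0.883355
P(match) = 1 - 0.883355 = 0.116645

P ≈ 0.1166 ≈ 11.66%


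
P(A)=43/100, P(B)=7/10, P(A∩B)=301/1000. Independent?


P(A)×P(B) = 301/1000
P(A∩B) = 301/1000
Equal ✓ → Independent

Yes, independent


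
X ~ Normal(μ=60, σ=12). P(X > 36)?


z = (36-60)/12 = -2.0
P(X > 36) = 1 - P(Z ≤ -2.0) = 1 - 0.0228 = 0.9772

P(X > 36) ≈ 0.9772


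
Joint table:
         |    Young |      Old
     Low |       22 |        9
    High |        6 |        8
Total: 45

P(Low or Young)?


P(Low∨Young) = P(Low) + P(Young) - P(Low∧Young)
= (31 + 28 - 22)/45 = 37/45

P = 37/45 ≈ 82.22%


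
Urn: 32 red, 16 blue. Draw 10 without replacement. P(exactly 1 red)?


Hypergeometric: C(32,1)×C(16,9)/C(48,10)
= 32×11440/6540715896 = 320/5717409

P(X=1) = 320/5717409 ≈ 0.01%


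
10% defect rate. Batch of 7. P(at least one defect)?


P(all good) = (9/10)^7 = 4782969/10000000
P(≥1 defect) = 5217031/10000000

P = 5217031/10000000 ≈ 52.17%


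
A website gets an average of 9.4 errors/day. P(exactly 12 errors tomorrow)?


Poisson(λ=9.4): P(X=12) = e^(-λ)×λ^k/k!
= e^(-9.4) × 9.4^12 / 12!
≈ 8.272406556e-05 × 475920314814 / 479001600 ≈ 0.082192

P(X=12) ≈ 0.082192 ≈ 8.22%


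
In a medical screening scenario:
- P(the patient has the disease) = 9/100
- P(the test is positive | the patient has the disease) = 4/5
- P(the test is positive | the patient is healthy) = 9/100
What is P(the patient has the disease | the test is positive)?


Using Bayes' theorem:
P(A|B) = P(B|A)·P(A) / P(B)

P(the test is positive) = 4/5 × 9/100 + 9/100 × 91/100
= 9/125 + 819/10000 = 1539/10000

P(the patient has the disease|the test is positive) = (9/125) / (1539/10000) = 80/171

P(the patient has the disease|the test is positive) = 80/171 ≈ 46.78%


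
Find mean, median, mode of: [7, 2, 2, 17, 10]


Sorted: [2, 2, 7, 10, 17]
Mean = 38/5
Median = 7
Freq: {7: 1, 2: 2, 17: 1, 10: 1}
Mode: [2]

Mean=38/5, Median=7, Mode=2


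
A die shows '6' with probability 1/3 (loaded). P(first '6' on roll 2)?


Geometric: P(X=2) = (1-p)^(k-1)×p = (2/3)^1×1/3 = 2/9

P(X=2) = 2/9 ≈ 22.22%


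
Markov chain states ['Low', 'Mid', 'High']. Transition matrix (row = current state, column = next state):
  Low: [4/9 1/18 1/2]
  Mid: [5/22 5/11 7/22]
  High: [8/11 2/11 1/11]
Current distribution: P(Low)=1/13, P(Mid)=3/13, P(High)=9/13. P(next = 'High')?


P(next=High) = Σᵢ P(now=i)×P(i→High)
= 1/13×1/2 + 3/13×7/22 + 9/13×1/11
= 1/26 + 21/286 + 9/143 = 25/143

P = 25/143 ≈ 0.1748


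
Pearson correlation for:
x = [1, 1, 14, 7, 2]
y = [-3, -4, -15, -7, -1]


n=5, Σx=25, Σy=-30, Σxy=-268, Σx²=251, Σy²=300
r = (5×(-268) - 25×(-30))/√((5×251 - 25²)(5×300 - (-30)²))
= -590/√(630×600) = -590/√378000 ≈ -590/614.8170 ≈ -0.9596

r ≈ -0.9596


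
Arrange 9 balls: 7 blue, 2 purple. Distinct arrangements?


9!/(7!×2!) = 36

36


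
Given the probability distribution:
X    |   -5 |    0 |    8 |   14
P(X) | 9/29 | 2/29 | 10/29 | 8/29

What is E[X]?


E[X] = Σ x·P(X=x)
= (-5)×(9/29) + (0)×(2/29) + (8)×(10/29) + (14)×(8/29)
= 147/29

E[X] = 147/29


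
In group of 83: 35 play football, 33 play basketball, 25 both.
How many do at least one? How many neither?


|A∪B| = 35+33-25 = 43
Neither = 83-43 = 40

At least one: 43; Neither: 40


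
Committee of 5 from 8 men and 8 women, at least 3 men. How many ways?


Count by #men:
  3M,2W: C(8,3)×C(8,2)=1568
  4M,1W: C(8,4)×C(8,1)=560
  5M,0W: C(8,5)×C(8,0)=56
Total = 2184

2184


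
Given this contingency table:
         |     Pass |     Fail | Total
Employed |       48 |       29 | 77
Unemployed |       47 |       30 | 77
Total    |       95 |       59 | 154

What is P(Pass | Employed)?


P(Pass | Employed) = 48/(48+29) = 48/77

P(Pass|Employed) = 48/77 ≈ 62.34%


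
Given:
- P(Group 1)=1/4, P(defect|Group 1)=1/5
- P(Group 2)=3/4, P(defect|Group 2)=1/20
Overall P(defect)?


P(B) = Σ P(B|Aᵢ)×P(Aᵢ)
  1/5×1/4 = 1/20
  1/20×3/4 = 3/80
Sum = 7/80

P(defect) = 7/80 ≈ 8.75%


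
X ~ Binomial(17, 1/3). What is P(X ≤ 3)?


P(X ≤ 3) = Σ P(X=i) for i=0..3
P(X=0) = 131072/129140163
P(X=1) = 1114112/129140163
P(X=2) = 4456448/129140163
P(X=3) = 11141120/129140163
Sum = 16842752/129140163

P(X ≤ 3) = 16842752/129140163 ≈ 13.04%


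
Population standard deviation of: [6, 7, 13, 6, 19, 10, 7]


Mean = 68/7
  (6-68/7)²=676/49
  (7-68/7)²=361/49
  (13-68/7)²=529/49
  (6-68/7)²=676/49
  (19-68/7)²=4225/49
  (10-68/7)²=4/49
  (7-68/7)²=361/49
Σ(x-μ)² = 976/7
σ² = (976/7)/7 = 976/49

σ = √(976/49) ≈ 4.4630


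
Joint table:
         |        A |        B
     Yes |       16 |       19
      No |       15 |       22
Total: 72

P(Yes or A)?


P(Yes∨A) = P(Yes) + P(A) - P(Yes∧A)
= (35 + 31 - 16)/72 = 50/72 = 25/36

P = 25/36 ≈ 69.44%


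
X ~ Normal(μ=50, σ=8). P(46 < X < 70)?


z₁=(46-50)/8=-0.5, z₂=(70-50)/8=2.5
P = Φ(2.5) - Φ(-0.5) = 0.993790 - 0.308538 = 0.685252 ≈ 0.6853

P(46 < X < 70) ≈ 0.6853


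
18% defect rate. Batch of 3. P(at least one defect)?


P(all good) = (41/50)^3 = 68921/125000
P(≥1 defect) = 56079/125000

P = 56079/125000 ≈ 44.86%


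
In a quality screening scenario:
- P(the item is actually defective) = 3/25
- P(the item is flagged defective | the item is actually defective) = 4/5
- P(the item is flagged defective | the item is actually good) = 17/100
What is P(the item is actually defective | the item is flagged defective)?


Using Bayes' theorem:
P(A|B) = P(B|A)·P(A) / P(B)

P(the item is flagged defective) = 4/5 × 3/25 + 17/100 × 22/25
= 12/125 + 187/1250 = 307/1250

P(the item is actually defective|the item is flagged defective) = (12/125) / (307/1250) = 120/307

P(the item is actually defective|the item is flagged defective) = 120/307 ≈ 39.09%


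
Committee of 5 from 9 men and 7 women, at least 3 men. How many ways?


Count by #men:
  3M,2W: C(9,3)×C(7,2)=1764
  4M,1W: C(9,4)×C(7,1)=882
  5M,0W: C(9,5)×C(7,0)=126
Total = 2772

2772


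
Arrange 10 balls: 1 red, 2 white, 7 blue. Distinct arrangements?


10!/(1!×2!×7!) = 360

360


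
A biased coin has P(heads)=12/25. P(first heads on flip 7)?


Geometric: P(X=7) = (1-p)^(k-1)×p = (13/25)^6×12/25 = 57921708/6103515625

P(X=7) = 57921708/6103515625 ≈ 0.95%


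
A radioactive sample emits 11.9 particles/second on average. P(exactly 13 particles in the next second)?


Poisson(λ=11.9): P(X=13) = e^(-λ)×λ^k/k!
= e^(-11.9) × 11.9^13 / 13!
≈ 6.790404807e-06 × 9.59644764107e+13 / 6227020800 ≈ 0.104647

P(X=13) ≈ 0.104647 ≈ 10.46%


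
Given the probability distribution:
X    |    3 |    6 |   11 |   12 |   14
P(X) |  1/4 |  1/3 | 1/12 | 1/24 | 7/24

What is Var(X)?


E[X] = 33/4
E[X²] = 175/2
Var(X) = E[X²] - (E[X])² = 175/2 - 1089/16 = 311/16

Var(X) = 311/16 ≈ 19.4375


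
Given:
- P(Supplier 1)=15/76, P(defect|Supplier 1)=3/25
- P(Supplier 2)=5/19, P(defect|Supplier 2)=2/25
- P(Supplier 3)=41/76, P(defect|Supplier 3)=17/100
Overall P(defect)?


P(B) = Σ P(B|Aᵢ)×P(Aᵢ)
  3/25×15/76 = 9/380
  2/25×5/19 = 2/95
  17/100×41/76 = 697/7600
Sum = 1037/7600

P(defect) = 1037/7600 ≈ 13.64%


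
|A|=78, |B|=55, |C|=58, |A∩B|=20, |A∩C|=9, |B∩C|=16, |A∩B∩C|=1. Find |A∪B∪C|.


|A∪B∪C| = 78+55+58-20-9-16+1 = 147

|A∪B∪C| = 147


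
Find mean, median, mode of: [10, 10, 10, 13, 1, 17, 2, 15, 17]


Sorted: [1, 2, 10, 10, 10, 13, 15, 17, 17]
Mean = 95/9
Median = 10
Freq: {10: 3, 13: 1, 1: 1, 17: 2, 2: 1, 15: 1}
Mode: [10]

Mean=95/9, Median=10, Mode=10


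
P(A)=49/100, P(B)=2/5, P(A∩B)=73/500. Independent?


P(A)×P(B) = 49/250
P(A∩B) = 73/500
Not equal → NOT independent

No, not independent


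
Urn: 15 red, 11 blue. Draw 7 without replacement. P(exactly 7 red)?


Hypergeometric: C(15,7)×C(11,0)/C(26,7)
= 6435×1/657800 = 9/920

P(X=7) = 9/920 ≈ 0.98%


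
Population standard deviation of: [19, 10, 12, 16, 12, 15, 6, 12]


Mean = 102/8 = 51/4
  (19-51/4)²=625/16
  (10-51/4)²=121/16
  (12-51/4)²=9/16
  (16-51/4)²=169/16
  (12-51/4)²=9/16
  (15-51/4)²=81/16
  (6-51/4)²=729/16
  (12-51/4)²=9/16
Σ(x-μ)² = 219/2
σ² = (219/2)/8 = 219/16

σ = √(219/16) ≈ 3.6997


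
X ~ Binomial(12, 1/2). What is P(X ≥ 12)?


P(X ≥ 12) = Σ P(X=i) for i=12..12
P(X=12) = 1/4096
Sum = 1/4096

P(X ≥ 12) = 1/4096 ≈ 0.02%


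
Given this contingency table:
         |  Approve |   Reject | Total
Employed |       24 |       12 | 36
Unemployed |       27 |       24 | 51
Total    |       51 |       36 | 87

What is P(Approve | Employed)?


P(Approve | Employed) = 24/(24+12) = 24/36 = 2/3

P(Approve|Employed) = 2/3 ≈ 66.67%


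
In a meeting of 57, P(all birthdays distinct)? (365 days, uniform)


P(all different) = Π(365-i)/365 for i=0..56
= (365/365)×(364/365)×...×(309/365)
= 0.009878

P ≈ 0.0099 ≈ 0.99%


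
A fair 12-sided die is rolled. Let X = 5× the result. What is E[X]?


E[die] = (1+12)/2 = 13/2
E[X] = 5 × 13/2 = 65/2

E[X] = 65/2


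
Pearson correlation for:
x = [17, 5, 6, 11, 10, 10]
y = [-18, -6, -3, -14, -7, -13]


n=6, Σx=59, Σy=-61, Σxy=-708, Σx²=671, Σy²=783
r = (6×(-708) - 59×(-61))/√((6×671 - 59²)(6×783 - (-61)²))
= -649/√(545×977) = -649/√532465 ≈ -649/729.7020 ≈ -0.8894

r ≈ -0.8894


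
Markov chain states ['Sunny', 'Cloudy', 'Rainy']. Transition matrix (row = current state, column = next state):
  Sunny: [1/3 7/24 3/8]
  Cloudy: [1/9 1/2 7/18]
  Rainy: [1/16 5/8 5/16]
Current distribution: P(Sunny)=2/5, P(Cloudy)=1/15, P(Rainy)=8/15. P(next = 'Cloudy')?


P(next=Cloudy) = Σᵢ P(now=i)×P(i→Cloudy)
= 2/5×7/24 + 1/15×1/2 + 8/15×5/8
= 7/60 + 1/30 + 1/3 = 29/60

P = 29/60 ≈ 0.4833


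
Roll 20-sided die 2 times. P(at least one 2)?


P(no 2)^2 = (19/20)^2 = 361/400
P(≥1) = 1 - 361/400 = 39/400

P = 39/400 ≈ 9.75%


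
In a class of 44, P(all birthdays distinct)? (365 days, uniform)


P(all different) = Π(365-i)/365 for i=0..43
= (365/365)×(364/365)×...×(322/365)
= 0.067115

P ≈ 0.0671 ≈ 6.71%


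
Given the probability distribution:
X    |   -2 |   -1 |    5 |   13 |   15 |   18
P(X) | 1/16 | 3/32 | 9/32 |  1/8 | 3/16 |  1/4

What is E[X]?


E[X] = Σ x·P(X=x)
= (-2)×(1/16) + (-1)×(3/32) + (5)×(9/32) + (13)×(1/8) + (15)×(3/16) + (18)×(1/4)
= 81/8

E[X] = 81/8


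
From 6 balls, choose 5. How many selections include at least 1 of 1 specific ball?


Complement: C(6,5) - C(5,5) = 6 - 1 = 5

5


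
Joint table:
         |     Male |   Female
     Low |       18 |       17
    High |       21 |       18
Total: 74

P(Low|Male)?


P(Low|Male) = 18/(18+21) = 18/39 = 6/13

P = 6/13 ≈ 46.15%


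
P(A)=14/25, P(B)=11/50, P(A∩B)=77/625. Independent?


P(A)×P(B) = 77/625
P(A∩B) = 77/625
Equal ✓ → Independent

Yes, independent


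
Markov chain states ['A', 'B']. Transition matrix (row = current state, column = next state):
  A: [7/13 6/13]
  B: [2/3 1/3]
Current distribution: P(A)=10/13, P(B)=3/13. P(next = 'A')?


P(next=A) = Σᵢ P(now=i)×P(i→A)
= 10/13×7/13 + 3/13×2/3
= 70/169 + 2/13 = 96/169

P = 96/169 ≈ 0.5680


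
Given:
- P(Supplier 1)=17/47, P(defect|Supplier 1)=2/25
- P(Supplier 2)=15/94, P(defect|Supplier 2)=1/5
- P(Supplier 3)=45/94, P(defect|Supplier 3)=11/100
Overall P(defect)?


P(B) = Σ P(B|Aᵢ)×P(Aᵢ)
  2/25×17/47 = 34/1175
  1/5×15/94 = 3/94
  11/100×45/94 = 99/1880
Sum = 1067/9400

P(defect) = 1067/9400 ≈ 11.35%


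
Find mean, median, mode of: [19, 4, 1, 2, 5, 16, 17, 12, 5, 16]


Sorted: [1, 2, 4, 5, 5, 12, 16, 16, 17, 19]
Mean = 97/10
Median = 17/2
Freq: {19: 1, 4: 1, 1: 1, 2: 1, 5: 2, 16: 2, 17: 1, 12: 1}
Mode: [5, 16]

Mean=97/10, Median=17/2, Mode=[5, 16]


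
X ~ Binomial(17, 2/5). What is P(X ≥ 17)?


P(X ≥ 17) = Σ P(X=i) for i=17..17
P(X=17) = 131072/762939453125
Sum = 131072/762939453125

P(X ≥ 17) = 131072/762939453125 ≈ 0.00%


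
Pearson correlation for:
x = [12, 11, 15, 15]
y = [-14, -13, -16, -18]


n=4, Σx=53, Σy=-61, Σxy=-821, Σx²=715, Σy²=945
r = (4×(-821) - 53×(-61))/√((4×715 - 53²)(4×945 - (-61)²))
= -51/√(51×59) = -51/√3009 ≈ -51/54.8544 ≈ -0.9297

r ≈ -0.9297


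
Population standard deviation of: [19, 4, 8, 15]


Mean = 46/4 = 23/2
  (19-23/2)²=225/4
  (4-23/2)²=225/4
  (8-23/2)²=49/4
  (15-23/2)²=49/4
Σ(x-μ)² = 137
σ² = 137/4

σ = √(137/4) ≈ 5.8523


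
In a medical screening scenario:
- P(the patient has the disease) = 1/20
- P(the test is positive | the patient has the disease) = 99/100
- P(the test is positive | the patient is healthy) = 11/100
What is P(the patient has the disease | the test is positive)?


Using Bayes' theorem:
P(A|B) = P(B|A)·P(A) / P(B)

P(the test is positive) = 99/100 × 1/20 + 11/100 × 19/20
= 99/2000 + 209/2000 = 77/500

P(the patient has the disease|the test is positive) = (99/2000) / (77/500) = 9/28

P(the patient has the disease|the test is positive) = 9/28 ≈ 32.14%


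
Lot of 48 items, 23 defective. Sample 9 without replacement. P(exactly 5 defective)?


Hypergeometric: C(23,5)×C(25,4)/C(48,9)
= 33649×12650/1677106640 = 168245/662888

P(X=5) = 168245/662888 ≈ 25.38%


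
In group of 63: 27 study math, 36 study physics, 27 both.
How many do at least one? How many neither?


|A∪B| = 27+36-27 = 36
Neither = 63-36 = 27

At least one: 36; Neither: 27


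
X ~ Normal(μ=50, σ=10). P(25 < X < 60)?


z₁=(25-50)/10=-2.5, z₂=(60-50)/10=1.0
P = Φ(1.0) - Φ(-2.5) = 0.841345 - 0.006210 = 0.835135 ≈ 0.8351

P(25 < X < 60) ≈ 0.8351


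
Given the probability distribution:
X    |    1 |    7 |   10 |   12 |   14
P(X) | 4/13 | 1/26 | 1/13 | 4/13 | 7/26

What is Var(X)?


E[X] = 229/26
E[X²] = 2781/26
Var(X) = E[X²] - (E[X])² = 2781/26 - 52441/676 = 19865/676

Var(X) = 19865/676 ≈ 29.3861


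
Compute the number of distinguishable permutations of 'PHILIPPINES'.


Letters: 11, freq: {'P': 3, 'H': 1, 'I': 3, 'L': 1, 'N': 1, 'E': 1, 'S': 1}
11!/(3!×1!×3!×1!×1!×1!×1!) = 39916800/36 = 1108800

1108800


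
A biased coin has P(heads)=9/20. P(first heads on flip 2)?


Geometric: P(X=2) = (1-p)^(k-1)×p = (11/20)^1×9/20 = 99/400

P(X=2) = 99/400 ≈ 24.75%


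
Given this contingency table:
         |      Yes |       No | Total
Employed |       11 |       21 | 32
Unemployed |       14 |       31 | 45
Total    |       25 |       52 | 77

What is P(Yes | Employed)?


P(Yes | Employed) = 11/(11+21) = 11/32

P(Yes|Employed) = 11/32 ≈ 34.38%


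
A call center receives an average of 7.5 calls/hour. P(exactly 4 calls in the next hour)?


Poisson(λ=7.5): P(X=4) = e^(-λ)×λ^k/k!
= e^(-7.5) × 7.5^4 / 4!
≈ 0.0005530843701 × 3164.0625 / 24 ≈ 0.072916

P(X=4) ≈ 0.072916 ≈ 7.29%


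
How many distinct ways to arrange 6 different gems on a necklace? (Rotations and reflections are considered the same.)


Free circular arrangements: rotations and reflections both identified.
(n-1)!/2 = 5!/2 = 120/2 = 60

60


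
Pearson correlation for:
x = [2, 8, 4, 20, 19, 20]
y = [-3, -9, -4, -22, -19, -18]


n=6, Σx=73, Σy=-75, Σxy=-1255, Σx²=1245, Σy²=1275
r = (6×(-1255) - 73×(-75))/√((6×1245 - 73²)(6×1275 - (-75)²))
= -2055/√(2141×2025) = -2055/√4335525 ≈ -2055/2082.1924 ≈ -0.9869

r ≈ -0.9869


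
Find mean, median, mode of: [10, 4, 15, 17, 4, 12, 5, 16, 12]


Sorted: [4, 4, 5, 10, 12, 12, 15, 16, 17]
Mean = 95/9
Median = 12
Freq: {10: 1, 4: 2, 15: 1, 17: 1, 12: 2, 5: 1, 16: 1}
Mode: [4, 12]

Mean=95/9, Median=12, Mode=[4, 12]


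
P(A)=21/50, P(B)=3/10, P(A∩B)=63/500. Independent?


P(A)×P(B) = 63/500
P(A∩B) = 63/500
Equal ✓ → Independent

Yes, independent


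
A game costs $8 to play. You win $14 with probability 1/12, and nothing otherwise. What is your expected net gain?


E[gain] = (14-8)×1/12 + (-8)×11/12
= 1/2 - 22/3 = -41/6

Expected net gain = $-41/6 ≈ $-6.83


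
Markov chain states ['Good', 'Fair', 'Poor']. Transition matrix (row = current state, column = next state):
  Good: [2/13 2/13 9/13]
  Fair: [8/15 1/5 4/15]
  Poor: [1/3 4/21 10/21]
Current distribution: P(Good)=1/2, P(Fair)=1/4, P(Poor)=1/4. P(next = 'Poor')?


P(next=Poor) = Σᵢ P(now=i)×P(i→Poor)
= 1/2×9/13 + 1/4×4/15 + 1/4×10/21
= 9/26 + 1/15 + 5/42 = 242/455

P = 242/455 ≈ 0.5319


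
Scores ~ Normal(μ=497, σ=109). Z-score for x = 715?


z = (x - μ)/σ = (715 - 497)/109 = 2.0

z = 2.0


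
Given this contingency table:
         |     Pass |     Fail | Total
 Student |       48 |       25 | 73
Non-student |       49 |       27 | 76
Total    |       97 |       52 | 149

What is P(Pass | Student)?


P(Pass | Student) = 48/(48+25) = 48/73

P(Pass|Student) = 48/73 ≈ 65.75%


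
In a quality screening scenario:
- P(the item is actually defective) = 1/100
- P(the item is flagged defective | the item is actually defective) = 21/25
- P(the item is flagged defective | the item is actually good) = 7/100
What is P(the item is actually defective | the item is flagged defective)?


Using Bayes' theorem:
P(A|B) = P(B|A)·P(A) / P(B)

P(the item is flagged defective) = 21/25 × 1/100 + 7/100 × 99/100
= 21/2500 + 693/10000 = 777/10000

P(the item is actually defective|the item is flagged defective) = (21/2500) / (777/10000) = 4/37

P(the item is actually defective|the item is flagged defective) = 4/37 ≈ 10.81%


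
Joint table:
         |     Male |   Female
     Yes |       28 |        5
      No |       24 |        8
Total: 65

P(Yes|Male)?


P(Yes|Male) = 28/(28+24) = 28/52 = 7/13

P = 7/13 ≈ 53.85%


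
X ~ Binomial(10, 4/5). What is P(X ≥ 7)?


P(X ≥ 7) = Σ P(X=i) for i=7..10
P(X=7) = 393216/1953125
P(X=8) = 589824/1953125
P(X=9) = 524288/1953125
P(X=10) = 1048576/9765625
Sum = 8585216/9765625

P(X ≥ 7) = 8585216/9765625 ≈ 87.91%


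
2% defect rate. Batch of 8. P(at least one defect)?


P(all good) = (49/50)^8 = 33232930569601/39062500000000
P(≥1 defect) = 5829569430399/39062500000000

P = 5829569430399/39062500000000 ≈ 14.92%


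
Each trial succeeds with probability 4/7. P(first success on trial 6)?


Geometric: P(X=6) = (1-p)^(k-1)×p = (3/7)^5×4/7 = 972/117649

P(X=6) = 972/117649 ≈ 0.83%


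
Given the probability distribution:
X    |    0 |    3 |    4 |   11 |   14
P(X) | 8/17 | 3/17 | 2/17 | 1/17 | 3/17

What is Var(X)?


E[X] = 70/17
E[X²] = 768/17
Var(X) = E[X²] - (E[X])² = 768/17 - 4900/289 = 8156/289

Var(X) = 8156/289 ≈ 28.2215


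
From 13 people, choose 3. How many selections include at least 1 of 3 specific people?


Complement: C(13,3) - C(10,3) = 286 - 120 = 166

166


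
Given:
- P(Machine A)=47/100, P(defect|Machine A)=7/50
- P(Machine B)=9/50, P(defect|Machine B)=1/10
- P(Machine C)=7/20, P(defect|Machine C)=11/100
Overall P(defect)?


P(B) = Σ P(B|Aᵢ)×P(Aᵢ)
  7/50×47/100 = 329/5000
  1/10×9/50 = 9/500
  11/100×7/20 = 77/2000
Sum = 1223/10000

P(defect) = 1223/10000 ≈ 12.23%


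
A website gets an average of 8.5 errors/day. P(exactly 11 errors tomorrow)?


Poisson(λ=8.5): P(X=11) = e^(-λ)×λ^k/k!
= e^(-8.5) × 8.5^11 / 11!
≈ 0.000203468369 × 16734324369 / 39916800 ≈ 0.085300

P(X=11) ≈ 0.085300 ≈ 8.53%


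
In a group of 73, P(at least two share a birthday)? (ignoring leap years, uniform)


P(all different) = Π(365-i)/365 for i=0..72
= 0.000439
P(match) = 1 - 0.000439 = 0.999561

P ≈ 0.9996 ≈ 99.96%


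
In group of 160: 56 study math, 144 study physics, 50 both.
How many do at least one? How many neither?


|A∪B| = 56+144-50 = 150
Neither = 160-150 = 10

At least one: 150; Neither: 10


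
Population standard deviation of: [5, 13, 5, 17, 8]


Mean = 48/5
  (5-48/5)²=529/25
  (13-48/5)²=289/25
  (5-48/5)²=529/25
  (17-48/5)²=1369/25
  (8-48/5)²=64/25
Σ(x-μ)² = 556/5
σ² = (556/5)/5 = 556/25

σ = √(556/25) ≈ 4.7159


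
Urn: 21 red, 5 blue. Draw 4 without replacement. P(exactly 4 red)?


Hypergeometric: C(21,4)×C(5,0)/C(26,4)
= 5985×1/14950 = 1197/2990

P(X=4) = 1197/2990 ≈ 40.03%


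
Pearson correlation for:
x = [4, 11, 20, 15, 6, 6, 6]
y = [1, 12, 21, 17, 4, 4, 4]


n=7, Σx=68, Σy=63, Σxy=883, Σx²=870, Σy²=923
r = (7×883 - 68×63)/√((7×870 - 68²)(7×923 - 63²))
= 1897/√(1466×2492) = 1897/√3653272 ≈ 1897/1911.3534 ≈ 0.9925

r ≈ 0.9925


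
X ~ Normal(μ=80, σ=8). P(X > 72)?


z = (72-80)/8 = -1.0
P(X > 72) = 1 - P(Z ≤ -1.0) = 1 - 0.1587 = 0.8413

P(X > 72) ≈ 0.8413


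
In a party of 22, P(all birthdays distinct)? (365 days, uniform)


P(all different) = Π(365-i)/365 for i=0..21
= (365/365)×(364/365)×...×(344/365)
= 0.524305

P ≈ 0.5243 ≈ 52.43%


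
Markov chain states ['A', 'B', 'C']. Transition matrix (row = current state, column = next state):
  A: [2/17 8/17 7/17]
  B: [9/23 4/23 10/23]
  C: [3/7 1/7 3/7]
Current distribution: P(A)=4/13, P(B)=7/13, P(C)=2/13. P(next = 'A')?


P(next=A) = Σᵢ P(now=i)×P(i→A)
= 4/13×2/17 + 7/13×9/23 + 2/13×3/7
= 8/221 + 63/299 + 6/91 = 11131/35581

P = 11131/35581 ≈ 0.3128


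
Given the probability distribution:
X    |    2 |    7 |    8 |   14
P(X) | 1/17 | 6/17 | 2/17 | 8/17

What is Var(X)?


E[X] = 172/17
E[X²] = 1994/17
Var(X) = E[X²] - (E[X])² = 1994/17 - 29584/289 = 4314/289

Var(X) = 4314/289 ≈ 14.9273


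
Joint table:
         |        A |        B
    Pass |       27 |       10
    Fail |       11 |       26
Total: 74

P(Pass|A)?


P(Pass|A) = 27/(27+11) = 27/38

P = 27/38 ≈ 71.05%
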